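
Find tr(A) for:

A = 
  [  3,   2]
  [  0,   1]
4

tr(A) = 3 + 1 = 4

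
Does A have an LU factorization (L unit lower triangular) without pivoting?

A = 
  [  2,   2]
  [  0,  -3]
Yes.
A[1,1] = 2 ≠ 0, so Gaussian elimination proceeds without a row swap: multiplier ℓ₂₁ = (0)/(2) = 0, and U[2,2] = -3 - (0)(2) = -3.
L = 
  [  1,   0]
  [  0,   1]
U = 
  [  2,   2]
  [  0,  -3]
Check row 2 of LU: [(0)(2), (0)(2) + (-3)] = [0, -3] = row 2 of A ✓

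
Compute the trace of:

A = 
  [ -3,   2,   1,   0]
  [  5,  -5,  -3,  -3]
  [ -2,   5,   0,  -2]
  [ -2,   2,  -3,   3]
-5

tr(A) = -3 + -5 + 0 + 3 = -5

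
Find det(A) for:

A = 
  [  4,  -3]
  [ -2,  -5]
-26

For a 2×2 matrix, det = ad - bc = (4)(-5) - (-3)(-2) = -26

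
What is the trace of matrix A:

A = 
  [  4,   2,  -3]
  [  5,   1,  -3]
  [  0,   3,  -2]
3

tr(A) = 4 + 1 + -2 = 3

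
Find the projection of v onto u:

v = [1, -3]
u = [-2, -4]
v·u = (1)(-2) + (-3)(-4) = 10
u·u = (-2)² + (-4)² = 20
proj_u(v) = (v·u / u·u) × u = (10/20) × u = (1/2) × u

proj_u(v) = [-1, -2]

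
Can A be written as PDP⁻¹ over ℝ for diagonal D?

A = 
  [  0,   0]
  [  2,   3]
Yes

tr(A) = 3, det(A) = 0
Characteristic polynomial: λ² - tr(A)λ + det(A) = λ² - 3λ
λ² - 3λ = λ(λ - 3)
Eigenvalues: 3, 0
λ=0: alg. mult. = 1, geom. mult. = 2 - rank(A - (0)I) = 2 - 1 = 1
λ=3: alg. mult. = 1, geom. mult. = 2 - rank(A - (3)I) = 2 - 1 = 1
Sum of geometric multiplicities equals n, so A has n independent eigenvectors.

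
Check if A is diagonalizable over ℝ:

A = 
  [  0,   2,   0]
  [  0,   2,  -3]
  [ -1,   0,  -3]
Yes

Characteristic polynomial: det(λI - A) = λ³ + λ² - 6λ - 6
Testing integer divisors of the constant term: p(-1) = 0, so (λ + 1) is a factor:
p(λ) = (λ + 1)(λ² - 6)
λ² - 6 = 0  ⇒  λ = (0 ± √((0)² - 4·(-6)))/2 = (0 ± √(24))/2
  = √6,  -√6
Eigenvalues: -1, √6, -√6  (≈ -1, 2.449, -2.449)
The two irrational eigenvalues are distinct (simple), so each has alg. mult. = geom. mult. = 1.
λ=-1: alg. mult. = 1, geom. mult. = 3 - rank(A - (-1)I) = 3 - 2 = 1
Sum of geometric multiplicities equals n, so A has n independent eigenvectors.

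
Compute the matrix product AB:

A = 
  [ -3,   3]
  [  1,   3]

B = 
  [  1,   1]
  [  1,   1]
A is 2×2 and B is 2×2, so AB is 2×2. Each entry is (row of A)·(column of B):
AB[1,1] = (-3)(1) + (3)(1) = 0
AB[1,2] = (-3)(1) + (3)(1) = 0
AB[2,1] = (1)(1) + (3)(1) = 4
AB[2,2] = (1)(1) + (3)(1) = 4

AB = 
  [  0,   0]
  [  4,   4]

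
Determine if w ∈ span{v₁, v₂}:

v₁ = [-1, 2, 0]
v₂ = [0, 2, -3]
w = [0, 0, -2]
No

Form the augmented matrix and row-reduce:
[v₁|v₂|w] = 
  [ -1,   0,   0]
  [  2,   2,   0]
  [  0,  -3,  -2]
R2 → R2 + (2)·R1
R3 → R3 + (3/2)·R2
REF = 
  [ -1,   0,   0]
  [  0,   2,   0]
  [  0,   0,  -2]

Row 3 reads [0 0 | -2], i.e. 0 = -2, so the system is inconsistent and w ∉ span{v₁, v₂}.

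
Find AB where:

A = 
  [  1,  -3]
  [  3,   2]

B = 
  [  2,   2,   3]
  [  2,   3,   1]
AB = 
  [ -4,  -7,   0]
  [ 10,  12,  11]

A is 2×2 and B is 2×3, so AB is 2×3. Each entry is (row of A)·(column of B):
AB[1,1] = (1)(2) + (-3)(2) = -4
AB[1,2] = (1)(2) + (-3)(3) = -7
AB[1,3] = (1)(3) + (-3)(1) = 0
AB[2,1] = (3)(2) + (2)(2) = 10
AB[2,2] = (3)(2) + (2)(3) = 12
AB[2,3] = (3)(3) + (2)(1) = 11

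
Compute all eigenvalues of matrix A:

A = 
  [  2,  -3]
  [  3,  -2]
tr(A) = 0, det(A) = 5
Characteristic polynomial: λ² - tr(A)λ + det(A) = λ² + 5
λ² + 5 = 0  ⇒  λ = (0 ± √((0)² - 4·(5)))/2 = (0 ± √(-20))/2
  = i√5,  -i√5

λ = i√5, -i√5  (≈ 0 + 2.236i, 0 - 2.236i)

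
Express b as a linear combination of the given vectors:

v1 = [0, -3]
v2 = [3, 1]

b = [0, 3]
c1 = -1, c2 = 0

b = -1·v1 + 0·v2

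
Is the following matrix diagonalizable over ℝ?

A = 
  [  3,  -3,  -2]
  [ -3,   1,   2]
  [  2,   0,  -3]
Yes

Characteristic polynomial: det(λI - A) = λ³ - λ² - 14λ - 10
By the rational root theorem any rational root is an integer dividing 10; none of those is a root, so p(λ) has no rational roots and hence (being an irreducible cubic) no repeated roots.
Discriminant of the cubic: Δ = 5912
Δ > 0 ⇒ three distinct real eigenvalues: λ ≈ -2.76, -0.7954, 4.555
Three distinct real eigenvalues, so A has 3 independent eigenvectors.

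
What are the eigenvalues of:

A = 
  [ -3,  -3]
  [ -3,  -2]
λ = (-5 + √37)/2, (-5 - √37)/2  (≈ 0.5414, -5.541)

tr(A) = -5, det(A) = -3
Characteristic polynomial: λ² - tr(A)λ + det(A) = λ² + 5λ - 3
λ² + 5λ - 3 = 0  ⇒  λ = (-5 ± √((5)² - 4·(-3)))/2 = (-5 ± √(37))/2
  = (-5 + √37)/2,  (-5 - √37)/2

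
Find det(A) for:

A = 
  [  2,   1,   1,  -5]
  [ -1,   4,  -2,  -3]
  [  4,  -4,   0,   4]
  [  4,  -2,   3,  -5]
Cofactor expansion along row 1: det(A) = a₁₁M₁₁ - a₁₂M₁₂ + a₁₃M₁₃ - a₁₄M₁₄

M₁₁ = det[[4, -2, -3]; [-4, 0, 4]; [-2, 3, -5]]
  = (4)·((0)(-5) - (4)(3)) - (-2)·((-4)(-5) - (4)(-2)) + (-3)·((-4)(3) - (0)(-2))
  = (4)(-12) - (-2)(28) + (-3)(-12)
  = 44
M₁₂ = det[[-1, -2, -3]; [4, 0, 4]; [4, 3, -5]]
  = (-1)·((0)(-5) - (4)(3)) - (-2)·((4)(-5) - (4)(4)) + (-3)·((4)(3) - (0)(4))
  = (-1)(-12) - (-2)(-36) + (-3)(12)
  = -96
M₁₃ = det[[-1, 4, -3]; [4, -4, 4]; [4, -2, -5]]
  = (-1)·((-4)(-5) - (4)(-2)) - (4)·((4)(-5) - (4)(4)) + (-3)·((4)(-2) - (-4)(4))
  = (-1)(28) - (4)(-36) + (-3)(8)
  = 92
M₁₄ = det[[-1, 4, -2]; [4, -4, 0]; [4, -2, 3]]
  = (-1)·((-4)(3) - (0)(-2)) - (4)·((4)(3) - (0)(4)) + (-2)·((4)(-2) - (-4)(4))
  = (-1)(-12) - (4)(12) + (-2)(8)
  = -52

det(A) = (2)(44) - (1)(-96) + (1)(92) - (-5)(-52) = 16

det(A) = 16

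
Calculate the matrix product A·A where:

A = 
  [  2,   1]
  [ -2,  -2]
A² = A·A:
A²[1,1] = (2)(2) + (1)(-2) = 2
A²[1,2] = (2)(1) + (1)(-2) = 0
A²[2,1] = (-2)(2) + (-2)(-2) = 0
A²[2,2] = (-2)(1) + (-2)(-2) = 2
A² = 
  [  2,   0]
  [  0,   2]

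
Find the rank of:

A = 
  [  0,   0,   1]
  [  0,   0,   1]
Row reduce:
R2 → R2 - (1)·R1
REF = 
  [  0,   0,   1]
  [  0,   0,   0]
Pivot columns: 3 → 1 pivot.

rank(A) = 1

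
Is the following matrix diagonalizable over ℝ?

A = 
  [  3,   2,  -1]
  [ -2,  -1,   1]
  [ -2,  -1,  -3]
Yes

Characteristic polynomial: det(λI - A) = λ³ + λ² - 6λ + 4
Testing integer divisors of the constant term: p(1) = 0, so (λ - 1) is a factor:
p(λ) = (λ - 1)(λ² + 2λ - 4)
λ² + 2λ - 4 = 0  ⇒  λ = (-2 ± √((2)² - 4·(-4)))/2 = (-2 ± √(20))/2
  = -1 + √5,  -1 - √5
Eigenvalues: 1, -1 + √5, -1 - √5  (≈ 1, 1.236, -3.236)
The two irrational eigenvalues are distinct (simple), so each has alg. mult. = geom. mult. = 1.
λ=1: alg. mult. = 1, geom. mult. = 3 - rank(A - (1)I) = 3 - 2 = 1
Sum of geometric multiplicities equals n, so A has n independent eigenvectors.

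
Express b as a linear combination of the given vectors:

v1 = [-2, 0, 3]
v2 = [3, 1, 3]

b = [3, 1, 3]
c1 = 0, c2 = 1

b = 0·v1 + 1·v2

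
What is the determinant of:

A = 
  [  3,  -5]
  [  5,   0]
For a 2×2 matrix, det = ad - bc = (3)(0) - (-5)(5) = 25

det(A) = 25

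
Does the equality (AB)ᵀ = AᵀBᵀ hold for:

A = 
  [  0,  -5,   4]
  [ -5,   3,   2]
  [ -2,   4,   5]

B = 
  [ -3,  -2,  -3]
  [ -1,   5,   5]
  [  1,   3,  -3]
No

(AB)ᵀ = 
  [  9,  14,   7]
  [-13,  31,  39]
  [-37,  24,  11]

AᵀBᵀ = 
  [ 16, -35,  -9]
  [ -3,  40,  -8]
  [-31,  31,  -5]

The two matrices differ, so (AB)ᵀ ≠ AᵀBᵀ in general. The correct identity is (AB)ᵀ = BᵀAᵀ.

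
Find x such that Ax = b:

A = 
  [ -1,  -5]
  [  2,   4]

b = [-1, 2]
x = [1, 0]

Row reduce the augmented matrix [A|b]:
R2 → R2 + (2)·R1
REF = 
  [ -1,  -5,  -1]
  [  0,  -6,   0]

Back-substitution:
x₂ = 0 / (-6) = 0
x₁ = (-1 - (-5)(0)) / (-1) = 1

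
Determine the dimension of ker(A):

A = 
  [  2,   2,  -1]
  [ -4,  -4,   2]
nullity(A) = 2

Row reduce:
R2 → R2 + (2)·R1
REF = 
  [  2,   2,  -1]
  [  0,   0,   0]
Pivot columns: 1 → 1 pivot.
rank(A) = 1, so nullity(A) = 3 - 1 = 2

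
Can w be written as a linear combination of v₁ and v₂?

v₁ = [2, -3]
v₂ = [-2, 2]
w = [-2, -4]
Yes

Form the augmented matrix and row-reduce:
[v₁|v₂|w] = 
  [  2,  -2,  -2]
  [ -3,   2,  -4]
R2 → R2 + (3/2)·R1
REF = 
  [  2,  -2,  -2]
  [  0,  -1,  -7]

No row of the form [0 0 | nonzero], so the system is consistent. Back-substitution gives c₁ = 6, c₂ = 7: w = (6)·v₁ + (7)·v₂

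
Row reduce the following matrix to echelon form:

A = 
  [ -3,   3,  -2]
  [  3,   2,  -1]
Row operations:
R2 → R2 + (1)·R1

Resulting echelon form:
REF = 
  [ -3,   3,  -2]
  [  0,   5,  -3]

Rank = 2 (number of non-zero pivot rows).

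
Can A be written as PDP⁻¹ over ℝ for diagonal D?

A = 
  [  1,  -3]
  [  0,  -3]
Yes

tr(A) = -2, det(A) = -3
Characteristic polynomial: λ² - tr(A)λ + det(A) = λ² + 2λ - 3
λ² + 2λ - 3 = (λ + 3)(λ - 1)
Eigenvalues: 1, -3
λ=-3: alg. mult. = 1, geom. mult. = 2 - rank(A - (-3)I) = 2 - 1 = 1
λ=1: alg. mult. = 1, geom. mult. = 2 - rank(A - (1)I) = 2 - 1 = 1
Sum of geometric multiplicities equals n, so A has n independent eigenvectors.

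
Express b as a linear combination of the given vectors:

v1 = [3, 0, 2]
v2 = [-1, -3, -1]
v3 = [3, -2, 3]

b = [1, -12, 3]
c1 = -2, c2 = 2, c3 = 3

b = -2·v1 + 2·v2 + 3·v3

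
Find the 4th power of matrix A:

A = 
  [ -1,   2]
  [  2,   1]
A² = A·A:
A²[1,1] = (-1)(-1) + (2)(2) = 5
A²[1,2] = (-1)(2) + (2)(1) = 0
A²[2,1] = (2)(-1) + (1)(2) = 0
A²[2,2] = (2)(2) + (1)(1) = 5
A² = 
  [  5,   0]
  [  0,   5]

A^3 = A^2·A:
A^3[1,1] = (5)(-1) + (0)(2) = -5
A^3[1,2] = (5)(2) + (0)(1) = 10
A^3[2,1] = (0)(-1) + (5)(2) = 10
A^3[2,2] = (0)(2) + (5)(1) = 5
A^3 = 
  [ -5,  10]
  [ 10,   5]

A^4 = A^3·A:
A^4[1,1] = (-5)(-1) + (10)(2) = 25
A^4[1,2] = (-5)(2) + (10)(1) = 0
A^4[2,1] = (10)(-1) + (5)(2) = 0
A^4[2,2] = (10)(2) + (5)(1) = 25
A^4 = 
  [ 25,   0]
  [  0,  25]

Therefore
A^4 = 
  [ 25,   0]
  [  0,  25]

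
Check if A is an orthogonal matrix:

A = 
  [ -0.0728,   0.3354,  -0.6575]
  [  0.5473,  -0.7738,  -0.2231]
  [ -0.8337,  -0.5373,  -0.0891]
No

AᵀA = 
  [  0.9999,   0,   0]
  [  0,   1,   0]
  [  0,   0,   0.4900]
≠ I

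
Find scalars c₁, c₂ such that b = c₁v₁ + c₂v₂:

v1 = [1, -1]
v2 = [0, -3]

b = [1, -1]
c1 = 1, c2 = 0

b = 1·v1 + 0·v2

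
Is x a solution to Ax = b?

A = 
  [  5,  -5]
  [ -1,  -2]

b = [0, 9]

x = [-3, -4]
No

Ax = [5, 11] ≠ b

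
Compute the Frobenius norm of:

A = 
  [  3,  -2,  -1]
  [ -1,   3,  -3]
||A||_F = 5.745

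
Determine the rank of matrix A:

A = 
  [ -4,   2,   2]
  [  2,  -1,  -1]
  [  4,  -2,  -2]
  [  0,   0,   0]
Row reduce:
R2 → R2 + (1/2)·R1
R3 → R3 + (1)·R1
REF = 
  [ -4,   2,   2]
  [  0,   0,   0]
  [  0,   0,   0]
  [  0,   0,   0]
Pivot columns: 1 → 1 pivot.

rank(A) = 1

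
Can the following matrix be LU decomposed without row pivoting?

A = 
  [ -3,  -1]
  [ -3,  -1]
Yes.
A[1,1] = -3 ≠ 0, so Gaussian elimination proceeds without a row swap: multiplier ℓ₂₁ = (-3)/(-3) = 1, and U[2,2] = -1 - (1)(-1) = 0.
L = 
  [  1,   0]
  [  1,   1]
U = 
  [ -3,  -1]
  [  0,   0]
Check row 2 of LU: [(1)(-3), (1)(-1) + 0] = [-3, -1] = row 2 of A ✓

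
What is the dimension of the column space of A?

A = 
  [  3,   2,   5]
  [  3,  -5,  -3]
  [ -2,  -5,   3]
Row reduce:
R2 → R2 - (1)·R1
R3 → R3 + (2/3)·R1
R3 → R3 - (11/21)·R2
REF = 
  [     3,      2,      5]
  [     0,     -7,     -8]
  [     0,      0, 221/21]
Pivot columns: 1, 2, 3 → 3 pivots.
dim(Col(A)) = number of pivot columns = 3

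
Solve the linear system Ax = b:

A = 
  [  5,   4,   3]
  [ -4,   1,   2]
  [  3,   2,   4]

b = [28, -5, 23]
Row reduce the augmented matrix [A|b]:
R2 → R2 + (4/5)·R1
R3 → R3 - (3/5)·R1
R3 → R3 + (2/21)·R2
REF = 
  [    5,     4,     3,    28]
  [    0,  21/5,  22/5,  87/5]
  [    0,     0, 55/21,  55/7]

Back-substitution:
x₃ = (55/7) / (55/21) = 3
x₂ = (87/5 - (22/5)(3)) / (21/5) = 1
x₁ = (28 - (4)(1) - (3)(3)) / 5 = 3

x = [3, 1, 3]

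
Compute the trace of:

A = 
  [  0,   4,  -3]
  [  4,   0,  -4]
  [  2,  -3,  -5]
-5

tr(A) = 0 + 0 + -5 = -5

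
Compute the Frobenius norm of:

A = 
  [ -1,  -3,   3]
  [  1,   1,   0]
||A||_F = 4.583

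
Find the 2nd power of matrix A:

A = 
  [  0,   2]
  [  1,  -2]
A² = A·A:
A²[1,1] = (0)(0) + (2)(1) = 2
A²[1,2] = (0)(2) + (2)(-2) = -4
A²[2,1] = (1)(0) + (-2)(1) = -2
A²[2,2] = (1)(2) + (-2)(-2) = 6
A² = 
  [  2,  -4]
  [ -2,   6]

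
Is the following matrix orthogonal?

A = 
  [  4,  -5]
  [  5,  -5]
No

AᵀA = 
  [ 41, -45]
  [-45,  50]
≠ I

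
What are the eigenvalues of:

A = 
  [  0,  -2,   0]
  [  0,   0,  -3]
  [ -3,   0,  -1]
λ = -3, 1 + i√5, 1 - i√5  (≈ -3, 1 + 2.236i, 1 - 2.236i)

Characteristic polynomial: det(λI - A) = λ³ + λ² + 18
Testing integer divisors of the constant term: p(-3) = 0, so (λ + 3) is a factor:
p(λ) = (λ + 3)(λ² - 2λ + 6)
λ² - 2λ + 6 = 0  ⇒  λ = (2 ± √((-2)² - 4·(6)))/2 = (2 ± √(-20))/2
  = 1 + i√5,  1 - i√5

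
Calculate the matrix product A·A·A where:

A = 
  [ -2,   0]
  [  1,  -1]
A² = A·A:
A²[1,1] = (-2)(-2) + (0)(1) = 4
A²[1,2] = (-2)(0) + (0)(-1) = 0
A²[2,1] = (1)(-2) + (-1)(1) = -3
A²[2,2] = (1)(0) + (-1)(-1) = 1
A² = 
  [  4,   0]
  [ -3,   1]

A^3 = A^2·A:
A^3[1,1] = (4)(-2) + (0)(1) = -8
A^3[1,2] = (4)(0) + (0)(-1) = 0
A^3[2,1] = (-3)(-2) + (1)(1) = 7
A^3[2,2] = (-3)(0) + (1)(-1) = -1
A^3 = 
  [ -8,   0]
  [  7,  -1]

Therefore
A^3 = 
  [ -8,   0]
  [  7,  -1]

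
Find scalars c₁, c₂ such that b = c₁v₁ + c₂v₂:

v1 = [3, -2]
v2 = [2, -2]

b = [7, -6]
c1 = 1, c2 = 2

b = 1·v1 + 2·v2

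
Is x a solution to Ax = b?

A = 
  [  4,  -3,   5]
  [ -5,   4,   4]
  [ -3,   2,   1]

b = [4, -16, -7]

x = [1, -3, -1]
No

Ax = [8, -21, -10] ≠ b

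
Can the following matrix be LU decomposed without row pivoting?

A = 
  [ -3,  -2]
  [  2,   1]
Yes.
A[1,1] = -3 ≠ 0, so Gaussian elimination proceeds without a row swap: multiplier ℓ₂₁ = (2)/(-3) = -2/3, and U[2,2] = 1 - (-2/3)(-2) = -1/3.
L = 
  [   1,    0]
  [-2/3,    1]
U = 
  [  -3,   -2]
  [   0, -1/3]
Check row 2 of LU: [(-2/3)(-3), (-2/3)(-2) + (-1/3)] = [2, 1] = row 2 of A ✓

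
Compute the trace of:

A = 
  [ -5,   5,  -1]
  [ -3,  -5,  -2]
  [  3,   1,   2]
-8

tr(A) = -5 + -5 + 2 = -8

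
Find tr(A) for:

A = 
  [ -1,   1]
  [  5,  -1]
-2

tr(A) = -1 + -1 = -2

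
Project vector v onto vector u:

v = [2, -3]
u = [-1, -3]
proj_u(v) = [-7/10, -21/10]

v·u = (2)(-1) + (-3)(-3) = 7
u·u = (-1)² + (-3)² = 10
proj_u(v) = (v·u / u·u) × u = (7/10) × u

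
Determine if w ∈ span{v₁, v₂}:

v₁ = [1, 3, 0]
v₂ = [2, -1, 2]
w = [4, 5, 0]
No

Form the augmented matrix and row-reduce:
[v₁|v₂|w] = 
  [  1,   2,   4]
  [  3,  -1,   5]
  [  0,   2,   0]
R2 → R2 - (3)·R1
R3 → R3 + (2/7)·R2
REF = 
  [  1,   2,   4]
  [  0,  -7,  -7]
  [  0,   0,  -2]

Row 3 reads [0 0 | -2], i.e. 0 = -2, so the system is inconsistent and w ∉ span{v₁, v₂}.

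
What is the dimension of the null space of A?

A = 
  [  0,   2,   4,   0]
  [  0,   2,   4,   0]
nullity(A) = 3

Row reduce:
R2 → R2 - (1)·R1
REF = 
  [  0,   2,   4,   0]
  [  0,   0,   0,   0]
Pivot columns: 2 → 1 pivot.
rank(A) = 1, so nullity(A) = 4 - 1 = 3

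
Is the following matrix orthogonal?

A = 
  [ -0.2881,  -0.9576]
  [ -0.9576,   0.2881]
Yes

AᵀA = 
  [  1,   0]
  [  0,   1]
≈ I (equal to I up to the 4-dp rounding of the entries)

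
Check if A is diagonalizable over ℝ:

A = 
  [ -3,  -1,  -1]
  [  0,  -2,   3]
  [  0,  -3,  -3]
No

Characteristic polynomial: det(λI - A) = λ³ + 8λ² + 30λ + 45
Testing integer divisors of the constant term: p(-3) = 0, so (λ + 3) is a factor:
p(λ) = (λ + 3)(λ² + 5λ + 15)
λ² + 5λ + 15 = 0  ⇒  λ = (-5 ± √((5)² - 4·(15)))/2 = (-5 ± √(-35))/2
  = (-5 + i√35)/2,  (-5 - i√35)/2
Eigenvalues: -3, (-5 + i√35)/2, (-5 - i√35)/2  (≈ -3, -2.5 + 2.958i, -2.5 - 2.958i)
Has complex eigenvalues (not diagonalizable over ℝ).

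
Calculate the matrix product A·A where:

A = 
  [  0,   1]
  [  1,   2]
A² = A·A:
A²[1,1] = (0)(0) + (1)(1) = 1
A²[1,2] = (0)(1) + (1)(2) = 2
A²[2,1] = (1)(0) + (2)(1) = 2
A²[2,2] = (1)(1) + (2)(2) = 5
A² = 
  [  1,   2]
  [  2,   5]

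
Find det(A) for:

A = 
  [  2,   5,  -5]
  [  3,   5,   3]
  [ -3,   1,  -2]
Cofactor expansion along row 1:
det(A) = (2)·((5)(-2) - (3)(1)) - (5)·((3)(-2) - (3)(-3)) + (-5)·((3)(1) - (5)(-3))
  = (2)(-13) - (5)(3) + (-5)(18)
  = -131

det(A) = -131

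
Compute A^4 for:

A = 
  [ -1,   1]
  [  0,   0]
A^4 = 
  [  1,  -1]
  [  0,   0]

A² = A·A:
A²[1,1] = (-1)(-1) + (1)(0) = 1
A²[1,2] = (-1)(1) + (1)(0) = -1
A²[2,1] = (0)(-1) + (0)(0) = 0
A²[2,2] = (0)(1) + (0)(0) = 0
A² = 
  [  1,  -1]
  [  0,   0]

A^3 = A^2·A:
A^3[1,1] = (1)(-1) + (-1)(0) = -1
A^3[1,2] = (1)(1) + (-1)(0) = 1
A^3[2,1] = (0)(-1) + (0)(0) = 0
A^3[2,2] = (0)(1) + (0)(0) = 0
A^3 = 
  [ -1,   1]
  [  0,   0]

A^4 = A^3·A:
A^4[1,1] = (-1)(-1) + (1)(0) = 1
A^4[1,2] = (-1)(1) + (1)(0) = -1
A^4[2,1] = (0)(-1) + (0)(0) = 0
A^4[2,2] = (0)(1) + (0)(0) = 0
A^4 = 
  [  1,  -1]
  [  0,   0]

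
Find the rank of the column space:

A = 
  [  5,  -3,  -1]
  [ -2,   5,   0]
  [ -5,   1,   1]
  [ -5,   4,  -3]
Row reduce:
R2 → R2 + (2/5)·R1
R3 → R3 + (1)·R1
R4 → R4 + (1)·R1
R3 → R3 + (10/19)·R2
R4 → R4 - (5/19)·R2
R4 → R4 - (37/2)·R3
REF = 
  [    5,    -3,    -1]
  [    0,  19/5,  -2/5]
  [    0,     0, -4/19]
  [    0,     0,     0]
Pivot columns: 1, 2, 3 → 3 pivots.
dim(Col(A)) = number of pivot columns = 3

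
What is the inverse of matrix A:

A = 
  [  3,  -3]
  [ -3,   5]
det(A) = (3)(5) - (-3)(-3) = 6
For a 2×2 matrix, A⁻¹ = (1/det(A)) · [[d, -b], [-c, a]]
    = (1/6) · [[5, 3], [3, 3]]

A⁻¹ = 
  [5/6, 1/2]
  [1/2, 1/2]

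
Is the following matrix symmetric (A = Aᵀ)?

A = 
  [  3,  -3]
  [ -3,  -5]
Yes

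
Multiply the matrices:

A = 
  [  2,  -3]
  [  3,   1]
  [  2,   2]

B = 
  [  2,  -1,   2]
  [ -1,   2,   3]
AB = 
  [  7,  -8,  -5]
  [  5,  -1,   9]
  [  2,   2,  10]

A is 3×2 and B is 2×3, so AB is 3×3. Each entry is (row of A)·(column of B):
AB[1,1] = (2)(2) + (-3)(-1) = 7
AB[1,2] = (2)(-1) + (-3)(2) = -8
AB[1,3] = (2)(2) + (-3)(3) = -5
AB[2,1] = (3)(2) + (1)(-1) = 5
AB[2,2] = (3)(-1) + (1)(2) = -1
AB[2,3] = (3)(2) + (1)(3) = 9
AB[3,1] = (2)(2) + (2)(-1) = 2
AB[3,2] = (2)(-1) + (2)(2) = 2
AB[3,3] = (2)(2) + (2)(3) = 10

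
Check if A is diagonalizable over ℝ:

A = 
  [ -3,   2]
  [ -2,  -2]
No

tr(A) = -5, det(A) = 10
Characteristic polynomial: λ² - tr(A)λ + det(A) = λ² + 5λ + 10
λ² + 5λ + 10 = 0  ⇒  λ = (-5 ± √((5)² - 4·(10)))/2 = (-5 ± √(-15))/2
  = (-5 + i√15)/2,  (-5 - i√15)/2
Eigenvalues: (-5 + i√15)/2, (-5 - i√15)/2  (≈ -2.5 + 1.936i, -2.5 - 1.936i)
Has complex eigenvalues (not diagonalizable over ℝ).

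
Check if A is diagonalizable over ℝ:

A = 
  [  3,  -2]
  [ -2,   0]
Yes

tr(A) = 3, det(A) = -4
Characteristic polynomial: λ² - tr(A)λ + det(A) = λ² - 3λ - 4
λ² - 3λ - 4 = (λ + 1)(λ - 4)
Eigenvalues: 4, -1
λ=-1: alg. mult. = 1, geom. mult. = 2 - rank(A - (-1)I) = 2 - 1 = 1
λ=4: alg. mult. = 1, geom. mult. = 2 - rank(A - (4)I) = 2 - 1 = 1
Sum of geometric multiplicities equals n, so A has n independent eigenvectors.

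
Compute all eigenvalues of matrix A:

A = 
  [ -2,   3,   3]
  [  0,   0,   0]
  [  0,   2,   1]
λ = 0, 1, -2

Characteristic polynomial: det(λI - A) = λ³ + λ² - 2λ
The constant term is 0, so λ = 0 is a root: p(λ) = λ(λ² + λ - 2)
λ² + λ - 2 = (λ + 2)(λ - 1)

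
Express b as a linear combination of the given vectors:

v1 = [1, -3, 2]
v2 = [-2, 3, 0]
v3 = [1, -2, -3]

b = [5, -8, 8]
c1 = 1, c2 = -3, c3 = -2

b = 1·v1 + -3·v2 + -2·v3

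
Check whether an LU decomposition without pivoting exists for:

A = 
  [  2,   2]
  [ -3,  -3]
Yes.
A[1,1] = 2 ≠ 0, so Gaussian elimination proceeds without a row swap: multiplier ℓ₂₁ = (-3)/(2) = -3/2, and U[2,2] = -3 - (-3/2)(2) = 0.
L = 
  [   1,    0]
  [-3/2,    1]
U = 
  [  2,   2]
  [  0,   0]
Check row 2 of LU: [(-3/2)(2), (-3/2)(2) + 0] = [-3, -3] = row 2 of A ✓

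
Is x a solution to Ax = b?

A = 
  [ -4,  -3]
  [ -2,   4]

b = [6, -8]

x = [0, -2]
Yes

Ax = [6, -8] = b ✓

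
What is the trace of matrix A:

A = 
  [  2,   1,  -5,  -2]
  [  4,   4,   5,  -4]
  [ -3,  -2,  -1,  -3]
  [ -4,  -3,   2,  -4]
1

tr(A) = 2 + 4 + -1 + -4 = 1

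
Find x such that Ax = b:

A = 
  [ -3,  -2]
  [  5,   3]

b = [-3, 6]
Row reduce the augmented matrix [A|b]:
R2 → R2 + (5/3)·R1
REF = 
  [  -3,   -2,   -3]
  [   0, -1/3,    1]

Back-substitution:
x₂ = 1 / (-1/3) = -3
x₁ = (-3 - (-2)(-3)) / (-3) = 3

x = [3, -3]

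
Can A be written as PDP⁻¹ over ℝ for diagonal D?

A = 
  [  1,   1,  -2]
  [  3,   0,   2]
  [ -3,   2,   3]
Yes

Characteristic polynomial: det(λI - A) = λ³ - 4λ² - 10λ + 31
By the rational root theorem any rational root is an integer dividing 31; none of those is a root, so p(λ) has no rational roots and hence (being an irreducible cubic) no repeated roots.
Discriminant of the cubic: Δ = 9909
Δ > 0 ⇒ three distinct real eigenvalues: λ ≈ -2.95, 2.222, 4.728
Three distinct real eigenvalues, so A has 3 independent eigenvectors.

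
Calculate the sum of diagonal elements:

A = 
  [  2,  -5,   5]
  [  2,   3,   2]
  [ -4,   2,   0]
5

tr(A) = 2 + 3 + 0 = 5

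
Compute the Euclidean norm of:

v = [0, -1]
1

||v||₂ = √((0)² + (-1)²) = √1 = 1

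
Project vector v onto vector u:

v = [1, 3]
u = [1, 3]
v·u = (1)(1) + (3)(3) = 10
u·u = (1)² + (3)² = 10
proj_u(v) = (v·u / u·u) × u = (10/10) × u = (1) × u

proj_u(v) = [1, 3]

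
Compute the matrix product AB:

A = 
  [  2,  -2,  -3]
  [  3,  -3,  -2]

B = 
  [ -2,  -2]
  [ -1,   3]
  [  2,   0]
A is 2×3 and B is 3×2, so AB is 2×2. Each entry is (row of A)·(column of B):
AB[1,1] = (2)(-2) + (-2)(-1) + (-3)(2) = -8
AB[1,2] = (2)(-2) + (-2)(3) + (-3)(0) = -10
AB[2,1] = (3)(-2) + (-3)(-1) + (-2)(2) = -7
AB[2,2] = (3)(-2) + (-3)(3) + (-2)(0) = -15

AB = 
  [ -8, -10]
  [ -7, -15]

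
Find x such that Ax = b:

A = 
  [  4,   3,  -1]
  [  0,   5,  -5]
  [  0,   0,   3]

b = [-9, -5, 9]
Row reduce the augmented matrix [A|b]:
(already in echelon form)
REF = 
  [  4,   3,  -1,  -9]
  [  0,   5,  -5,  -5]
  [  0,   0,   3,   9]

Back-substitution:
x₃ = 9 / 3 = 3
x₂ = (-5 - (-5)(3)) / 5 = 2
x₁ = (-9 - (3)(2) - (-1)(3)) / 4 = -3

x = [-3, 2, 3]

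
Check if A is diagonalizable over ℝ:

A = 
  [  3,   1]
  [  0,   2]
Yes

tr(A) = 5, det(A) = 6
Characteristic polynomial: λ² - tr(A)λ + det(A) = λ² - 5λ + 6
λ² - 5λ + 6 = (λ - 2)(λ - 3)
Eigenvalues: 3, 2
λ=2: alg. mult. = 1, geom. mult. = 2 - rank(A - (2)I) = 2 - 1 = 1
λ=3: alg. mult. = 1, geom. mult. = 2 - rank(A - (3)I) = 2 - 1 = 1
Sum of geometric multiplicities equals n, so A has n independent eigenvectors.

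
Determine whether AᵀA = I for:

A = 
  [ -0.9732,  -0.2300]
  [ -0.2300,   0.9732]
Yes

AᵀA = 
  [  1,   0]
  [  0,   1]
≈ I (equal to I up to the 4-dp rounding of the entries)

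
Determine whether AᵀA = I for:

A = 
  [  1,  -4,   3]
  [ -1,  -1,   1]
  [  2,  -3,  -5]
No

AᵀA = 
  [  6,  -9,  -8]
  [ -9,  26,   2]
  [ -8,   2,  35]
≠ I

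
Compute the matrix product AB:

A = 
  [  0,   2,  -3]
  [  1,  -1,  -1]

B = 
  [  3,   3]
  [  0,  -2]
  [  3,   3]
A is 2×3 and B is 3×2, so AB is 2×2. Each entry is (row of A)·(column of B):
AB[1,1] = (0)(3) + (2)(0) + (-3)(3) = -9
AB[1,2] = (0)(3) + (2)(-2) + (-3)(3) = -13
AB[2,1] = (1)(3) + (-1)(0) + (-1)(3) = 0
AB[2,2] = (1)(3) + (-1)(-2) + (-1)(3) = 2

AB = 
  [ -9, -13]
  [  0,   2]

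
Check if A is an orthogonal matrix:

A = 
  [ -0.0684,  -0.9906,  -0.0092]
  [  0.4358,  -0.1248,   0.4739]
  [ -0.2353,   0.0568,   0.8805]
No

AᵀA = 
  [  0.2500,   0,   0]
  [  0,   1.0001,   0]
  [  0,   0,   0.9999]
≠ I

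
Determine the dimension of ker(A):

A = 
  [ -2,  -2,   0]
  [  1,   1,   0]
nullity(A) = 2

Row reduce:
R2 → R2 + (1/2)·R1
REF = 
  [ -2,  -2,   0]
  [  0,   0,   0]
Pivot columns: 1 → 1 pivot.
rank(A) = 1, so nullity(A) = 3 - 1 = 2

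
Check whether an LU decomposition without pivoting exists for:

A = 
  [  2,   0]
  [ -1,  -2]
Yes.
A[1,1] = 2 ≠ 0, so Gaussian elimination proceeds without a row swap: multiplier ℓ₂₁ = (-1)/(2) = -1/2, and U[2,2] = -2 - (-1/2)(0) = -2.
L = 
  [   1,    0]
  [-1/2,    1]
U = 
  [  2,   0]
  [  0,  -2]
Check row 2 of LU: [(-1/2)(2), (-1/2)(0) + (-2)] = [-1, -2] = row 2 of A ✓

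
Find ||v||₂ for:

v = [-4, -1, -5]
6.481

||v||₂ = √((-4)² + (-1)² + (-5)²) = √42 = 6.481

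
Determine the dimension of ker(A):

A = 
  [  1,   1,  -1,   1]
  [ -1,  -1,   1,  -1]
nullity(A) = 3

Row reduce:
R2 → R2 + (1)·R1
REF = 
  [  1,   1,  -1,   1]
  [  0,   0,   0,   0]
Pivot columns: 1 → 1 pivot.
rank(A) = 1, so nullity(A) = 4 - 1 = 3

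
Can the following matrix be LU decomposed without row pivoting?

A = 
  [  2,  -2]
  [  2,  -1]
Yes.
A[1,1] = 2 ≠ 0, so Gaussian elimination proceeds without a row swap: multiplier ℓ₂₁ = (2)/(2) = 1, and U[2,2] = -1 - (1)(-2) = 1.
L = 
  [  1,   0]
  [  1,   1]
U = 
  [  2,  -2]
  [  0,   1]
Check row 2 of LU: [(1)(2), (1)(-2) + 1] = [2, -1] = row 2 of A ✓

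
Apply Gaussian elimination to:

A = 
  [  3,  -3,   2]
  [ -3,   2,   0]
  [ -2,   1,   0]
Row operations:
R2 → R2 + (1)·R1
R3 → R3 + (2/3)·R1
R3 → R3 - (1)·R2

Resulting echelon form:
REF = 
  [   3,   -3,    2]
  [   0,   -1,    2]
  [   0,    0, -2/3]

Rank = 3 (number of non-zero pivot rows).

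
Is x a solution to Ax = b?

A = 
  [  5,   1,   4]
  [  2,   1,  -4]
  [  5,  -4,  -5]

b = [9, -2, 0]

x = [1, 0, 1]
Yes

Ax = [9, -2, 0] = b ✓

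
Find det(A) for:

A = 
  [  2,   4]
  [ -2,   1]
For a 2×2 matrix, det = ad - bc = (2)(1) - (4)(-2) = 10

det(A) = 10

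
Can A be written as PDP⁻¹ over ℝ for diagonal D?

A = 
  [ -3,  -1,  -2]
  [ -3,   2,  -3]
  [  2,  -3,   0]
Yes

Characteristic polynomial: det(λI - A) = λ³ + λ² - 14λ - 23
By the rational root theorem any rational root is an integer dividing 23; none of those is a root, so p(λ) has no rational roots and hence (being an irreducible cubic) no repeated roots.
Discriminant of the cubic: Δ = 2777
Δ > 0 ⇒ three distinct real eigenvalues: λ ≈ -3.125, -1.851, 3.976
Three distinct real eigenvalues, so A has 3 independent eigenvectors.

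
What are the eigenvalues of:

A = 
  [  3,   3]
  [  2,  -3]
tr(A) = 0, det(A) = -15
Characteristic polynomial: λ² - tr(A)λ + det(A) = λ² - 15
λ² - 15 = 0  ⇒  λ = (0 ± √((0)² - 4·(-15)))/2 = (0 ± √(60))/2
  = √15,  -√15

λ = √15, -√15  (≈ 3.873, -3.873)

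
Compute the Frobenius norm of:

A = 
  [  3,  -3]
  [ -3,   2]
||A||_F = 5.568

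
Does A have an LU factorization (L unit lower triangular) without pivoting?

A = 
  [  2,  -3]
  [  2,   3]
Yes.
A[1,1] = 2 ≠ 0, so Gaussian elimination proceeds without a row swap: multiplier ℓ₂₁ = (2)/(2) = 1, and U[2,2] = 3 - (1)(-3) = 6.
L = 
  [  1,   0]
  [  1,   1]
U = 
  [  2,  -3]
  [  0,   6]
Check row 2 of LU: [(1)(2), (1)(-3) + 6] = [2, 3] = row 2 of A ✓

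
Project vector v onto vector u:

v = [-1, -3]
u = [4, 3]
proj_u(v) = [-52/25, -39/25]

v·u = (-1)(4) + (-3)(3) = -13
u·u = (4)² + (3)² = 25
proj_u(v) = (v·u / u·u) × u = (-13/25) × u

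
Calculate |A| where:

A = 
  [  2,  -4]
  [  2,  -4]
For a 2×2 matrix, det = ad - bc = (2)(-4) - (-4)(2) = 0

det(A) = 0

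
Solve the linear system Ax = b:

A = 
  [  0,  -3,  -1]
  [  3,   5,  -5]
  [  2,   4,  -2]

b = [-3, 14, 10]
Row reduce the augmented matrix [A|b]:
Swap R1 ↔ R2
R3 → R3 - (2/3)·R1
R3 → R3 + (2/9)·R2
REF = 
  [   3,    5,   -5,   14]
  [   0,   -3,   -1,   -3]
  [   0,    0, 10/9,    0]

Back-substitution:
x₃ = 0 / (10/9) = 0
x₂ = (-3 - (-1)(0)) / (-3) = 1
x₁ = (14 - (5)(1) - (-5)(0)) / 3 = 3

x = [3, 1, 0]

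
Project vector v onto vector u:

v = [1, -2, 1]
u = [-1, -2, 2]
proj_u(v) = [-5/9, -10/9, 10/9]

v·u = (1)(-1) + (-2)(-2) + (1)(2) = 5
u·u = (-1)² + (-2)² + (2)² = 9
proj_u(v) = (v·u / u·u) × u = (5/9) × u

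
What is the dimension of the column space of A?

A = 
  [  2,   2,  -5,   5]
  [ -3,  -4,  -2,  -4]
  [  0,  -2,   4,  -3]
Row reduce:
R2 → R2 + (3/2)·R1
R3 → R3 - (2)·R2
REF = 
  [    2,     2,    -5,     5]
  [    0,    -1, -19/2,   7/2]
  [    0,     0,    23,   -10]
Pivot columns: 1, 2, 3 → 3 pivots.
dim(Col(A)) = number of pivot columns = 3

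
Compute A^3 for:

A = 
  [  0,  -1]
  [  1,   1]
A² = A·A:
A²[1,1] = (0)(0) + (-1)(1) = -1
A²[1,2] = (0)(-1) + (-1)(1) = -1
A²[2,1] = (1)(0) + (1)(1) = 1
A²[2,2] = (1)(-1) + (1)(1) = 0
A² = 
  [ -1,  -1]
  [  1,   0]

A^3 = A^2·A:
A^3[1,1] = (-1)(0) + (-1)(1) = -1
A^3[1,2] = (-1)(-1) + (-1)(1) = 0
A^3[2,1] = (1)(0) + (0)(1) = 0
A^3[2,2] = (1)(-1) + (0)(1) = -1
A^3 = 
  [ -1,   0]
  [  0,  -1]

Therefore
A^3 = 
  [ -1,   0]
  [  0,  -1]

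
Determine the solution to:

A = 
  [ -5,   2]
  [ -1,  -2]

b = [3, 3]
Row reduce the augmented matrix [A|b]:
R2 → R2 - (1/5)·R1
REF = 
  [   -5,     2,     3]
  [    0, -12/5,  12/5]

Back-substitution:
x₂ = (12/5) / (-12/5) = -1
x₁ = (3 - (2)(-1)) / (-5) = -1

x = [-1, -1]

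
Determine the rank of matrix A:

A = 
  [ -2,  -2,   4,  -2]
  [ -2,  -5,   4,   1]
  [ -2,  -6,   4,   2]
Row reduce:
R2 → R2 - (1)·R1
R3 → R3 - (1)·R1
R3 → R3 - (4/3)·R2
REF = 
  [ -2,  -2,   4,  -2]
  [  0,  -3,   0,   3]
  [  0,   0,   0,   0]
Pivot columns: 1, 2 → 2 pivots.

rank(A) = 2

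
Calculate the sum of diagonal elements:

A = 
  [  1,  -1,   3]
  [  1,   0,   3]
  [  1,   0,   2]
3

tr(A) = 1 + 0 + 2 = 3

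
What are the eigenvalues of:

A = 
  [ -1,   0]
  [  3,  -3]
tr(A) = -4, det(A) = 3
Characteristic polynomial: λ² - tr(A)λ + det(A) = λ² + 4λ + 3
λ² + 4λ + 3 = (λ + 3)(λ + 1)

λ = -1, -3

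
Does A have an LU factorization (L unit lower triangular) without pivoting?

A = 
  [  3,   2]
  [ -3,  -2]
Yes.
A[1,1] = 3 ≠ 0, so Gaussian elimination proceeds without a row swap: multiplier ℓ₂₁ = (-3)/(3) = -1, and U[2,2] = -2 - (-1)(2) = 0.
L = 
  [  1,   0]
  [ -1,   1]
U = 
  [  3,   2]
  [  0,   0]
Check row 2 of LU: [(-1)(3), (-1)(2) + 0] = [-3, -2] = row 2 of A ✓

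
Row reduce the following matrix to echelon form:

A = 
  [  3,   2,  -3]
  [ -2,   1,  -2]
Row operations:
R2 → R2 + (2/3)·R1

Resulting echelon form:
REF = 
  [  3,   2,  -3]
  [  0, 7/3,  -4]

Rank = 2 (number of non-zero pivot rows).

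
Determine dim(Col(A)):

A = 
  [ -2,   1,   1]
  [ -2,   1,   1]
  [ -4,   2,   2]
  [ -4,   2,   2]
Row reduce:
R2 → R2 - (1)·R1
R3 → R3 - (2)·R1
R4 → R4 - (2)·R1
REF = 
  [ -2,   1,   1]
  [  0,   0,   0]
  [  0,   0,   0]
  [  0,   0,   0]
Pivot columns: 1 → 1 pivot.
dim(Col(A)) = number of pivot columns = 1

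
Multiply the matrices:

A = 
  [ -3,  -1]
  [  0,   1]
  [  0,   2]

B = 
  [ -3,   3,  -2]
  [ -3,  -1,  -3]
AB = 
  [ 12,  -8,   9]
  [ -3,  -1,  -3]
  [ -6,  -2,  -6]

A is 3×2 and B is 2×3, so AB is 3×3. Each entry is (row of A)·(column of B):
AB[1,1] = (-3)(-3) + (-1)(-3) = 12
AB[1,2] = (-3)(3) + (-1)(-1) = -8
AB[1,3] = (-3)(-2) + (-1)(-3) = 9
AB[2,1] = (0)(-3) + (1)(-3) = -3
AB[2,2] = (0)(3) + (1)(-1) = -1
AB[2,3] = (0)(-2) + (1)(-3) = -3
AB[3,1] = (0)(-3) + (2)(-3) = -6
AB[3,2] = (0)(3) + (2)(-1) = -2
AB[3,3] = (0)(-2) + (2)(-3) = -6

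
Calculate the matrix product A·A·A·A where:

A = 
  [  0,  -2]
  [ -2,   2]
A² = A·A:
A²[1,1] = (0)(0) + (-2)(-2) = 4
A²[1,2] = (0)(-2) + (-2)(2) = -4
A²[2,1] = (-2)(0) + (2)(-2) = -4
A²[2,2] = (-2)(-2) + (2)(2) = 8
A² = 
  [  4,  -4]
  [ -4,   8]

A^3 = A^2·A:
A^3[1,1] = (4)(0) + (-4)(-2) = 8
A^3[1,2] = (4)(-2) + (-4)(2) = -16
A^3[2,1] = (-4)(0) + (8)(-2) = -16
A^3[2,2] = (-4)(-2) + (8)(2) = 24
A^3 = 
  [  8, -16]
  [-16,  24]

A^4 = A^3·A:
A^4[1,1] = (8)(0) + (-16)(-2) = 32
A^4[1,2] = (8)(-2) + (-16)(2) = -48
A^4[2,1] = (-16)(0) + (24)(-2) = -48
A^4[2,2] = (-16)(-2) + (24)(2) = 80
A^4 = 
  [ 32, -48]
  [-48,  80]

Therefore
A^4 = 
  [ 32, -48]
  [-48,  80]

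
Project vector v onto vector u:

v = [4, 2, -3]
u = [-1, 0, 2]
proj_u(v) = [2, 0, -4]

v·u = (4)(-1) + (2)(0) + (-3)(2) = -10
u·u = (-1)² + (0)² + (2)² = 5
proj_u(v) = (v·u / u·u) × u = (-10/5) × u = (-2) × u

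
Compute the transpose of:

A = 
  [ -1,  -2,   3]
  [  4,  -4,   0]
Aᵀ = 
  [ -1,   4]
  [ -2,  -4]
  [  3,   0]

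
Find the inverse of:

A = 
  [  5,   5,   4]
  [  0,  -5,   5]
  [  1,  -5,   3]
det(A) = (5)·((-5)(3) - (5)(-5)) - (5)·((0)(3) - (5)(1)) + (4)·((0)(-5) - (-5)(1))
  = (5)(10) - (5)(-5) + (4)(5)
  = 95
det(A) = 95 ≠ 0, so A is invertible.

Cofactors Cᵢⱼ = (-1)ⁱ⁺ʲ·Mᵢⱼ:
C = 
  [ 10,   5,   5]
  [-35,  11,  30]
  [ 45, -25, -25]

adj(A) = Cᵀ:
adj(A) = 
  [ 10, -35,  45]
  [  5,  11, -25]
  [  5,  30, -25]

A⁻¹ = (1/95) · adj(A):
A⁻¹ = 
  [ 2/19, -7/19,  9/19]
  [ 1/19, 11/95, -5/19]
  [ 1/19,  6/19, -5/19]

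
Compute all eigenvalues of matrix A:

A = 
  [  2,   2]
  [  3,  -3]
tr(A) = -1, det(A) = -12
Characteristic polynomial: λ² - tr(A)λ + det(A) = λ² + λ - 12
λ² + λ - 12 = (λ + 4)(λ - 3)

λ = 3, -4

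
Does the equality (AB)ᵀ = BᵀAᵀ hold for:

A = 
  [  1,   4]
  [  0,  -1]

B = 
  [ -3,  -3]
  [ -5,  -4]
Yes

(AB)ᵀ = 
  [-23,   5]
  [-19,   4]

BᵀAᵀ = 
  [-23,   5]
  [-19,   4]

Both sides are equal — this is the standard identity (AB)ᵀ = BᵀAᵀ, which holds for all A, B.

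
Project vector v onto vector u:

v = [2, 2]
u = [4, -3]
v·u = (2)(4) + (2)(-3) = 2
u·u = (4)² + (-3)² = 25
proj_u(v) = (v·u / u·u) × u = (2/25) × u

proj_u(v) = [8/25, -6/25]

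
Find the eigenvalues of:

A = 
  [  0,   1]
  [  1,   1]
tr(A) = 1, det(A) = -1
Characteristic polynomial: λ² - tr(A)λ + det(A) = λ² - λ - 1
λ² - λ - 1 = 0  ⇒  λ = (1 ± √((-1)² - 4·(-1)))/2 = (1 ± √(5))/2
  = (1 + √5)/2,  (1 - √5)/2

λ = (1 + √5)/2, (1 - √5)/2  (≈ 1.618, -0.618)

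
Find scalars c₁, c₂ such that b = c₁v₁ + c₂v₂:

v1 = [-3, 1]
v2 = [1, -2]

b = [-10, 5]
c1 = 3, c2 = -1

b = 3·v1 + -1·v2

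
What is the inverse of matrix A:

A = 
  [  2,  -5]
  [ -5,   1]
det(A) = (2)(1) - (-5)(-5) = -23
For a 2×2 matrix, A⁻¹ = (1/det(A)) · [[d, -b], [-c, a]]
    = (-1/23) · [[1, 5], [5, 2]]

A⁻¹ = 
  [-1/23, -5/23]
  [-5/23, -2/23]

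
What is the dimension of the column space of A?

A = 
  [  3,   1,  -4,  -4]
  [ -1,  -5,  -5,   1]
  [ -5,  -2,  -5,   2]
dim(Col(A)) = 3

Row reduce:
R2 → R2 + (1/3)·R1
R3 → R3 + (5/3)·R1
R3 → R3 - (1/14)·R2
REF = 
  [      3,       1,      -4,      -4]
  [      0,   -14/3,   -19/3,    -1/3]
  [      0,       0, -157/14,  -65/14]
Pivot columns: 1, 2, 3 → 3 pivots.
dim(Col(A)) = number of pivot columns = 3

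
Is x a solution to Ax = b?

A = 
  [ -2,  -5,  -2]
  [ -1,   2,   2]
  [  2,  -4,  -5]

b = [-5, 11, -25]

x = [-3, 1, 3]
Yes

Ax = [-5, 11, -25] = b ✓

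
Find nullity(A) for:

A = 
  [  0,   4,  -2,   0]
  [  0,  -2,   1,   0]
nullity(A) = 3

Row reduce:
R2 → R2 + (1/2)·R1
REF = 
  [  0,   4,  -2,   0]
  [  0,   0,   0,   0]
Pivot columns: 2 → 1 pivot.
rank(A) = 1, so nullity(A) = 4 - 1 = 3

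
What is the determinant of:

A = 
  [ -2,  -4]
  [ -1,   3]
-10

For a 2×2 matrix, det = ad - bc = (-2)(3) - (-4)(-1) = -10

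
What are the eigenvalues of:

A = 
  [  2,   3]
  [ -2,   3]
λ = (5 + i√23)/2, (5 - i√23)/2  (≈ 2.5 + 2.398i, 2.5 - 2.398i)

tr(A) = 5, det(A) = 12
Characteristic polynomial: λ² - tr(A)λ + det(A) = λ² - 5λ + 12
λ² - 5λ + 12 = 0  ⇒  λ = (5 ± √((-5)² - 4·(12)))/2 = (5 ± √(-23))/2
  = (5 + i√23)/2,  (5 - i√23)/2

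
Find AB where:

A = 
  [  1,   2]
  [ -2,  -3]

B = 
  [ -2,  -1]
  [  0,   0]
A is 2×2 and B is 2×2, so AB is 2×2. Each entry is (row of A)·(column of B):
AB[1,1] = (1)(-2) + (2)(0) = -2
AB[1,2] = (1)(-1) + (2)(0) = -1
AB[2,1] = (-2)(-2) + (-3)(0) = 4
AB[2,2] = (-2)(-1) + (-3)(0) = 2

AB = 
  [ -2,  -1]
  [  4,   2]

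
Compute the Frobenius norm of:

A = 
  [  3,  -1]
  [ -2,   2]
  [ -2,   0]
||A||_F = 4.69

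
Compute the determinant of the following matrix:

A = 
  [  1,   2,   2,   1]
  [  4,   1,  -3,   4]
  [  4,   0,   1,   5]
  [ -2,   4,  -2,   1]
-191

Cofactor expansion along row 1: det(A) = a₁₁M₁₁ - a₁₂M₁₂ + a₁₃M₁₃ - a₁₄M₁₄

M₁₁ = det[[1, -3, 4]; [0, 1, 5]; [4, -2, 1]]
  = (1)·((1)(1) - (5)(-2)) - (-3)·((0)(1) - (5)(4)) + (4)·((0)(-2) - (1)(4))
  = (1)(11) - (-3)(-20) + (4)(-4)
  = -65
M₁₂ = det[[4, -3, 4]; [4, 1, 5]; [-2, -2, 1]]
  = (4)·((1)(1) - (5)(-2)) - (-3)·((4)(1) - (5)(-2)) + (4)·((4)(-2) - (1)(-2))
  = (4)(11) - (-3)(14) + (4)(-6)
  = 62
M₁₃ = det[[4, 1, 4]; [4, 0, 5]; [-2, 4, 1]]
  = (4)·((0)(1) - (5)(4)) - (1)·((4)(1) - (5)(-2)) + (4)·((4)(4) - (0)(-2))
  = (4)(-20) - (1)(14) + (4)(16)
  = -30
M₁₄ = det[[4, 1, -3]; [4, 0, 1]; [-2, 4, -2]]
  = (4)·((0)(-2) - (1)(4)) - (1)·((4)(-2) - (1)(-2)) + (-3)·((4)(4) - (0)(-2))
  = (4)(-4) - (1)(-6) + (-3)(16)
  = -58

det(A) = (1)(-65) - (2)(62) + (2)(-30) - (1)(-58) = -191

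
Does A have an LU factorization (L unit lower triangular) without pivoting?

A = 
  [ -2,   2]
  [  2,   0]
Yes.
A[1,1] = -2 ≠ 0, so Gaussian elimination proceeds without a row swap: multiplier ℓ₂₁ = (2)/(-2) = -1, and U[2,2] = 0 - (-1)(2) = 2.
L = 
  [  1,   0]
  [ -1,   1]
U = 
  [ -2,   2]
  [  0,   2]
Check row 2 of LU: [(-1)(-2), (-1)(2) + 2] = [2, 0] = row 2 of A ✓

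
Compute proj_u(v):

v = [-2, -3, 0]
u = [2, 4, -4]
v·u = (-2)(2) + (-3)(4) + (0)(-4) = -16
u·u = (2)² + (4)² + (-4)² = 36
proj_u(v) = (v·u / u·u) × u = (-16/36) × u = (-4/9) × u

proj_u(v) = [-8/9, -16/9, 16/9]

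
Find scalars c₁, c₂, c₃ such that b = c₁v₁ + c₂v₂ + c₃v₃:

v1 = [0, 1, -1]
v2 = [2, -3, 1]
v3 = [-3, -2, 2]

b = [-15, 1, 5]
c1 = -2, c2 = -3, c3 = 3

b = -2·v1 + -3·v2 + 3·v3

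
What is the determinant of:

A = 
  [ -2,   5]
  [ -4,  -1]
22

For a 2×2 matrix, det = ad - bc = (-2)(-1) - (5)(-4) = 22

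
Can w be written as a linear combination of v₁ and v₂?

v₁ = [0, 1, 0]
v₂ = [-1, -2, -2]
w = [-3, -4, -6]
Yes

Form the augmented matrix and row-reduce:
[v₁|v₂|w] = 
  [  0,  -1,  -3]
  [  1,  -2,  -4]
  [  0,  -2,  -6]
Swap R1 ↔ R2
R3 → R3 - (2)·R2
REF = 
  [  1,  -2,  -4]
  [  0,  -1,  -3]
  [  0,   0,   0]

No row of the form [0 0 | nonzero], so the system is consistent. Back-substitution gives c₁ = 2, c₂ = 3: w = (2)·v₁ + (3)·v₂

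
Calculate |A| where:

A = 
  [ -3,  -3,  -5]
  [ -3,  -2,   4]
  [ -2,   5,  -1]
Cofactor expansion along row 1:
det(A) = (-3)·((-2)(-1) - (4)(5)) - (-3)·((-3)(-1) - (4)(-2)) + (-5)·((-3)(5) - (-2)(-2))
  = (-3)(-18) - (-3)(11) + (-5)(-19)
  = 182

det(A) = 182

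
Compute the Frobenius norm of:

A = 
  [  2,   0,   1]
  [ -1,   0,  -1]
||A||_F = 2.646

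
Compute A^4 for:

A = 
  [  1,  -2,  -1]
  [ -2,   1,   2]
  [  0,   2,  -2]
A² = A·A:
A²[1,1] = (1)(1) + (-2)(-2) + (-1)(0) = 5
A²[1,2] = (1)(-2) + (-2)(1) + (-1)(2) = -6
A²[1,3] = (1)(-1) + (-2)(2) + (-1)(-2) = -3
A²[2,1] = (-2)(1) + (1)(-2) + (2)(0) = -4
A²[2,2] = (-2)(-2) + (1)(1) + (2)(2) = 9
A²[2,3] = (-2)(-1) + (1)(2) + (2)(-2) = 0
A²[3,1] = (0)(1) + (2)(-2) + (-2)(0) = -4
A²[3,2] = (0)(-2) + (2)(1) + (-2)(2) = -2
A²[3,3] = (0)(-1) + (2)(2) + (-2)(-2) = 8
A² = 
  [  5,  -6,  -3]
  [ -4,   9,   0]
  [ -4,  -2,   8]

A^3 = A^2·A:
A^3[1,1] = (5)(1) + (-6)(-2) + (-3)(0) = 17
A^3[1,2] = (5)(-2) + (-6)(1) + (-3)(2) = -22
A^3[1,3] = (5)(-1) + (-6)(2) + (-3)(-2) = -11
A^3[2,1] = (-4)(1) + (9)(-2) + (0)(0) = -22
A^3[2,2] = (-4)(-2) + (9)(1) + (0)(2) = 17
A^3[2,3] = (-4)(-1) + (9)(2) + (0)(-2) = 22
A^3[3,1] = (-4)(1) + (-2)(-2) + (8)(0) = 0
A^3[3,2] = (-4)(-2) + (-2)(1) + (8)(2) = 22
A^3[3,3] = (-4)(-1) + (-2)(2) + (8)(-2) = -16
A^3 = 
  [ 17, -22, -11]
  [-22,  17,  22]
  [  0,  22, -16]

A^4 = A^3·A:
A^4[1,1] = (17)(1) + (-22)(-2) + (-11)(0) = 61
A^4[1,2] = (17)(-2) + (-22)(1) + (-11)(2) = -78
A^4[1,3] = (17)(-1) + (-22)(2) + (-11)(-2) = -39
A^4[2,1] = (-22)(1) + (17)(-2) + (22)(0) = -56
A^4[2,2] = (-22)(-2) + (17)(1) + (22)(2) = 105
A^4[2,3] = (-22)(-1) + (17)(2) + (22)(-2) = 12
A^4[3,1] = (0)(1) + (22)(-2) + (-16)(0) = -44
A^4[3,2] = (0)(-2) + (22)(1) + (-16)(2) = -10
A^4[3,3] = (0)(-1) + (22)(2) + (-16)(-2) = 76
A^4 = 
  [ 61, -78, -39]
  [-56, 105,  12]
  [-44, -10,  76]

Therefore
A^4 = 
  [ 61, -78, -39]
  [-56, 105,  12]
  [-44, -10,  76]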